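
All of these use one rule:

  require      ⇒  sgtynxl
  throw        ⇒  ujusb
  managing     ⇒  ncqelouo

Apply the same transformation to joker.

kqniw

The shift increases by 1 at each position, starting from +1: 1, 2, 3, ….
For joker: j+1=k, o+2=q, k+3=n, e+4=i, r+5=w.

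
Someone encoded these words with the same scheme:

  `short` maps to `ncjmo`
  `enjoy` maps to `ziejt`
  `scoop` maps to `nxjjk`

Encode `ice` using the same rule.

Every letter moves 21 places later in the alphabet, wrapping around z→a.
On ice: i+21=d, c+21=x, e+21=z.

dxz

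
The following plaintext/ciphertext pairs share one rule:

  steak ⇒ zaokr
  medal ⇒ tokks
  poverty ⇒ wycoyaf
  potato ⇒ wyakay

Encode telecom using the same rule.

aosojyt

Vowels shift forward by 10 and consonants shift forward by 7.
For telecom: t(cons)+7=a, e(vowel)+10=o, l(cons)+7=s, e(vowel)+10=o, c(cons)+7=j, o(vowel)+10=y, m(cons)+7=t.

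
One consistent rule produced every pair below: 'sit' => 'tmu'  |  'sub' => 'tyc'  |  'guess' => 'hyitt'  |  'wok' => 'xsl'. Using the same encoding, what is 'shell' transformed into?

The shift depends on letter class: consonant s→t is +1, but vowel i→m is +4. Two shifts are in play — +4 for a/e/i/o/u, +1 for every other letter.
For shell: s(cons)+1=t, h(cons)+1=i, e(vowel)+4=i, l(cons)+1=m, l(cons)+1=m.

tiimm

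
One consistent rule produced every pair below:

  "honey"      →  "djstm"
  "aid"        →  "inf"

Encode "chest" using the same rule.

The output letters match the input read backwards, each shifted +5: honey reversed is yenoh. The word is reversed, then every letter is shifted forward by 5.
Applying it to chest: reverse → tsehc; then shift: t+5=y, s+5=x, e+5=j, h+5=m, c+5=h.

yxjmh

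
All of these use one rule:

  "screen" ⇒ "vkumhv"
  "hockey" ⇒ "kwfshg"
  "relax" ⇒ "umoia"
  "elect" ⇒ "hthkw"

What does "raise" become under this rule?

uilah

Shifts by position in screen: pos 0: s→v (+3), pos 1: c→k (+8), pos 2: r→u (+3), pos 3: e→m (+8) — repeating every 2. A repeating key of period 2 is used — shifts +3, +8 over and over.
Applying it to raise: r+3=u, a+8=i, i+3=l, s+8=a, e+3=h.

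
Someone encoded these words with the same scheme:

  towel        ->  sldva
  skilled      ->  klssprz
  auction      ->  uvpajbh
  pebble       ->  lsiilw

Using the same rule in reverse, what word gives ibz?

sub

The output letters match the input read backwards, each shifted +7: towel reversed is lewot. Read the word backwards and shift each letter +7.
Reversing it on ibz: shift back: i−7=b, b−7=u, z−7=s → bus; then reverse → sub.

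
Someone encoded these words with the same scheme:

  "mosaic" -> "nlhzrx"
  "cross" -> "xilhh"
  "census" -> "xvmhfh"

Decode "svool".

Each pair mirrors across the alphabet (m↔n, o↔l, s↔h): positions sum to 25. Letters are reflected about the middle of the alphabet (position → 25−position): Atbash.
Decoding svool: s↔h, v↔e, o↔l, o↔l, l↔o.

hello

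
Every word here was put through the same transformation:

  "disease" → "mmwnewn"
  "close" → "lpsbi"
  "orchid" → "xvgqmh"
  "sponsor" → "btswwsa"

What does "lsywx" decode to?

count

It's a Vigenère-style cipher with numeric key [9,4,4]: position i shifts by key[i mod 3].
Undoing it on lsywx: l−9=c, s−4=o, y−4=u, w−9=n, x−4=t.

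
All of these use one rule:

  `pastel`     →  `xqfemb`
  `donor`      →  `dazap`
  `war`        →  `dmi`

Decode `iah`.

The word is reversed, then every letter is shifted forward by 12.
Undoing it on iah: shift back: i−12=w, a−12=o, h−12=v → wov; then reverse → vow.

vow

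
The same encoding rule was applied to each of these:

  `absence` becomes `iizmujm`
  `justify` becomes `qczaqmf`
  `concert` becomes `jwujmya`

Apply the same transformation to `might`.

tqnoa

The shift depends on letter class: consonant b→i is +7, but vowel a→i is +8. The rule splits by letter class: vowels +8, consonants +7.
On might: m(cons)+7=t, i(vowel)+8=q, g(cons)+7=n, h(cons)+7=o, t(cons)+7=a.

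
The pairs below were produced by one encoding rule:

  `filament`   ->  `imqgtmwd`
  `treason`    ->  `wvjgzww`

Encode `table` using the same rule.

wegrl

In filament: f→i is +3, i→m is +4, l→q is +5, a→g is +6 — the shift increases by 1 each position. The shift increases by 1 at each position, starting from +3: 3, 4, 5, ….
On table: t+3=w, a+4=e, b+5=g, l+6=r, e+7=l.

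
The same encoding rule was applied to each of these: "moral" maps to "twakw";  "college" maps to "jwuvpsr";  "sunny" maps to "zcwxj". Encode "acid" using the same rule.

hkrn

In moral: m→t is +7, o→w is +8, r→a is +9, a→k is +10 — the shift increases by 1 each position. The shift increases by 1 at each position, starting from +7: 7, 8, 9, ….
For acid: a+7=h, c+8=k, i+9=r, d+10=n.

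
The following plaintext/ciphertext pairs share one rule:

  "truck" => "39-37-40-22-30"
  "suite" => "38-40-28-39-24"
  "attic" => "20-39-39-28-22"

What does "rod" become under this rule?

t is letter #20 and maps to 39: an offset of 19. The number is (letter's place in the alphabet, a=1) + 19.
Applying it to rod: r=18→37, o=15→34, d=4→23.

37-34-23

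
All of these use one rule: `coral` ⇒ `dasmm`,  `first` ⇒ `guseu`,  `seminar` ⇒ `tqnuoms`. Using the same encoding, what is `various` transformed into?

The shifts repeat in a cycle of length 2: positions 0,1,… shift by +1, +12, then the pattern repeats.
For various: v+1=w, a+12=m, r+1=s, i+12=u, o+1=p, u+12=g, s+1=t.

wmsupgt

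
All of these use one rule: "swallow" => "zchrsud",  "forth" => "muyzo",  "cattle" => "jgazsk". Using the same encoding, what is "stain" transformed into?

zzhou

Shifts by position in swallow: pos 0: s→z (+7), pos 1: w→c (+6), pos 2: a→h (+7), pos 3: l→r (+6) — repeating every 2. The shifts repeat in a cycle of length 2: positions 0,1,… shift by +7, +6, then the pattern repeats.
For stain: s+7=z, t+6=z, a+7=h, i+6=o, n+7=u.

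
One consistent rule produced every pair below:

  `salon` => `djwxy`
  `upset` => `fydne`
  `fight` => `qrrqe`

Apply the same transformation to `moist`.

xxtbe

Shifts by position in salon: pos 0: s→d (+11), pos 1: a→j (+9), pos 2: l→w (+11), pos 3: o→x (+9) — repeating every 2. The shifts repeat in a cycle of length 2: positions 0,1,… shift by +11, +9, then the pattern repeats.
On moist: m+11=x, o+9=x, i+11=t, s+9=b, t+11=e.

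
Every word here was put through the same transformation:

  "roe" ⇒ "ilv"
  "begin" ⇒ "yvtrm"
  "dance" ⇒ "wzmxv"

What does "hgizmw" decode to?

Each letter is replaced by its mirror in the alphabet: a↔z, b↔y, c↔x, and so on (the Atbash cipher).
Decoding hgizmw: h↔s, g↔t, i↔r, z↔a, m↔n, w↔d.

strand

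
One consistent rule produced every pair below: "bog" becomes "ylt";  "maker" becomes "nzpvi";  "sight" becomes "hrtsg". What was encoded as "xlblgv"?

Each pair mirrors across the alphabet (b↔y, o↔l, g↔t): positions sum to 25. Each letter is replaced by its mirror in the alphabet: a↔z, b↔y, c↔x, and so on (the Atbash cipher).
Decoding xlblgv: x↔c, l↔o, b↔y, l↔o, g↔t, v↔e.

coyote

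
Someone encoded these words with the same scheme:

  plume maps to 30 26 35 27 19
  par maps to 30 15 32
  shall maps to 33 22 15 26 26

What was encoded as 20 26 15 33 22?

flash

Each letter is replaced by its alphabet position (a=1..z=26) + 14.
Decoding 20 26 15 33 22: 20→(20−14)÷1=6=f, 26→(26−14)÷1=12=l, 15→(15−14)÷1=1=a, 33→(33−14)÷1=19=s, 22→(22−14)÷1=8=h.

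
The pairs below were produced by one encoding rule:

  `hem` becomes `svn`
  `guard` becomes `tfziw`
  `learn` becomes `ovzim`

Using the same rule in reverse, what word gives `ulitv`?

Letters are reflected about the middle of the alphabet (position → 25−position): Atbash.
Reversing it on ulitv: u↔f, l↔o, i↔r, t↔g, v↔e.

forge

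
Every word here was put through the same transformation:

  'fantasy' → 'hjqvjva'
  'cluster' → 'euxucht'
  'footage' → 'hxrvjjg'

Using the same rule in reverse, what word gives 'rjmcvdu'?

Shifts by position in fantasy: pos 0: f→h (+2), pos 1: a→j (+9), pos 2: n→q (+3), pos 3: t→v (+2), pos 4: a→j (+9), pos 5: s→v (+3) — repeating every 3. The shifts repeat in a cycle of length 3: positions 0,1,… shift by +2, +9, +3, then the pattern repeats.
Undoing it on rjmcvdu: r−2=p, j−9=a, m−3=j, c−2=a, v−9=m, d−3=a, u−2=s.

pajamas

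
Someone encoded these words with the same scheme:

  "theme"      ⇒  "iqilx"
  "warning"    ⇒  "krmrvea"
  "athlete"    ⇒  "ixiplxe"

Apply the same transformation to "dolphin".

The output letters match the input read backwards, each shifted +4: theme reversed is emeht. Read the word backwards and shift each letter +4.
For dolphin: reverse → nihplod; then shift: n+4=r, i+4=m, h+4=l, p+4=t, l+4=p, o+4=s, d+4=h.

rmltpsh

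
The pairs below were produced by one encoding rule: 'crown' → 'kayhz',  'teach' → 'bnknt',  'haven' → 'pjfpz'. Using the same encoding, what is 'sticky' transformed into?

The shift increases by 1 at each position, starting from +8: 8, 9, 10, ….
On sticky: s+8=a, t+9=c, i+10=s, c+11=n, k+12=w, y+13=l.

acsnwl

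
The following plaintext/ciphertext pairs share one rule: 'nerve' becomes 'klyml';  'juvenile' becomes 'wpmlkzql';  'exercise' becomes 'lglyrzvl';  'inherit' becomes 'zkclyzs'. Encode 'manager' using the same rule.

n(13)→k(10) and e(4)→l(11) fit y≡23x+23 (mod 26); the inverse of 23 mod 26 is 17. Each letter's alphabet position (a=0..z=25) is mapped through 23·x+23 mod 26 — an affine cipher.
For manager: m(12)→23·12+23≡13=n; a(0)→23·0+23≡23=x; n(13)→23·13+23≡10=k; a(0)→23·0+23≡23=x; g(6)→23·6+23≡5=f; e(4)→23·4+23≡11=l; r(17)→23·17+23≡24=y (all mod 26).

nxkxfly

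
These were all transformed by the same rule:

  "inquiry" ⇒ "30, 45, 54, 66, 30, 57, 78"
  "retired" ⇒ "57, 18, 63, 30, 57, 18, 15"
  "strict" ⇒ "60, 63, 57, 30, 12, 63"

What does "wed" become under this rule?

72, 18, 15

i(#9)→30 and n(#14)→45: differences scale by 3, so n = 3·pos + 3. Each letter becomes 3×(its alphabet position, a=1..z=26) + 3.
For wed: w=23→72, e=5→18, d=4→15.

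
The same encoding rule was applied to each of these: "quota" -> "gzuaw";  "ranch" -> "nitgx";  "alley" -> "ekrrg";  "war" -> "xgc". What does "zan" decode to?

The output letters match the input read backwards, each shifted +6: quota reversed is atouq. Two steps: reverse the string, then apply a Caesar shift of +6.
Undoing it on zan: shift back: z−6=t, a−6=u, n−6=h → tuh; then reverse → hut.

hut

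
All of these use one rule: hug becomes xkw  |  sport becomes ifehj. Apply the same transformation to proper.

Every letter moves 16 places later in the alphabet, wrapping around z→a.
On proper: p+16=f, r+16=h, o+16=e, p+16=f, e+16=u, r+16=h.

fhefuh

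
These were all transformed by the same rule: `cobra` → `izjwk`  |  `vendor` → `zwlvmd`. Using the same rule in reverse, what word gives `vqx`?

pin

The output letters match the input read backwards, each shifted +8: cobra reversed is arboc. Read the word backwards and shift each letter +8.
Reversing it on vqx: shift back: v−8=n, q−8=i, x−8=p → nip; then reverse → pin.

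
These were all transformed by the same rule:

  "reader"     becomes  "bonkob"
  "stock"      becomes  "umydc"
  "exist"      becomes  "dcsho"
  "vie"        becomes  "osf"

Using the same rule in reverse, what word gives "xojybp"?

frozen

The output letters match the input read backwards, each shifted +10: reader reversed is redaer. Two steps: reverse the string, then apply a Caesar shift of +10.
Decoding xojybp: shift back: x−10=n, o−10=e, j−10=z, y−10=o, b−10=r, p−10=f → nezorf; then reverse → frozen.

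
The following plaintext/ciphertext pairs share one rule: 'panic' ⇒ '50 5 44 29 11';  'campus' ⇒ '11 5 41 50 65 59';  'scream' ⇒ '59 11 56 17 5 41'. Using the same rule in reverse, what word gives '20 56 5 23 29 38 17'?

p(#16)→50 and a(#1)→5: differences scale by 3, so n = 3·pos + 2. With a=1..z=26, the number is 3·pos + 2.
Decoding 20 56 5 23 29 38 17: 20→(20−2)÷3=6=f, 56→(56−2)÷3=18=r, 5→(5−2)÷3=1=a, 23→(23−2)÷3=7=g, 29→(29−2)÷3=9=i, 38→(38−2)÷3=12=l, 17→(17−2)÷3=5=e.

fragile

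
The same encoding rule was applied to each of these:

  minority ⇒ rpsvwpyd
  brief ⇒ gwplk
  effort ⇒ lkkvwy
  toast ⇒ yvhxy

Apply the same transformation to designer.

The rule splits by letter class: vowels +7, consonants +5.
Applying it to designer: d(cons)+5=i, e(vowel)+7=l, s(cons)+5=x, i(vowel)+7=p, g(cons)+5=l, n(cons)+5=s, e(vowel)+7=l, r(cons)+5=w.

ilxplslw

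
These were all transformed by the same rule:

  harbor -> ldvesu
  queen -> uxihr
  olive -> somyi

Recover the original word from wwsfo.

stock

Shifts by position in harbor: pos 0: h→l (+4), pos 1: a→d (+3), pos 2: r→v (+4), pos 3: b→e (+3) — repeating every 2. The shifts repeat in a cycle of length 2: positions 0,1,… shift by +4, +3, then the pattern repeats.
Undoing it on wwsfo: w−4=s, w−3=t, s−4=o, f−3=c, o−4=k.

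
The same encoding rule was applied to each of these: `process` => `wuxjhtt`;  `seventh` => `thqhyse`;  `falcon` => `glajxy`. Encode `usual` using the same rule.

p(15)→w(22) and r(17)→u(20) fit y≡25x+11 (mod 26); the inverse of 25 mod 26 is 25. Each letter's alphabet position (a=0..z=25) is mapped through 25·x+11 mod 26 — an affine cipher.
For usual: u(20)→25·20+11≡17=r; s(18)→25·18+11≡19=t; u(20)→25·20+11≡17=r; a(0)→25·0+11≡11=l; l(11)→25·11+11≡0=a (all mod 26).

rtrla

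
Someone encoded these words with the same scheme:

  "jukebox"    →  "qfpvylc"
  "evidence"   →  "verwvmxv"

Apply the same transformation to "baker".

Each pair mirrors across the alphabet (j↔q, u↔f, k↔p): positions sum to 25. This is the alphabet-reversal cipher (Atbash): a becomes z, b becomes y, etc.
For baker: b↔y, a↔z, k↔p, e↔v, r↔i.

yzpvi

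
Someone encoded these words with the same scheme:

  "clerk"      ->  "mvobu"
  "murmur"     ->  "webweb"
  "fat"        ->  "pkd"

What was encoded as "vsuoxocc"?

Each letter is shifted forward by 10 in the alphabet (a Caesar shift of +10).
Decoding vsuoxocc: v−10=l, s−10=i, u−10=k, o−10=e, x−10=n, o−10=e, c−10=s, c−10=s.

likeness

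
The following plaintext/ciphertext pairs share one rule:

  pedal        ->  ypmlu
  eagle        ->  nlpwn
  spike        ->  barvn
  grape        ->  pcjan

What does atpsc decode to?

Shifts by position in pedal: pos 0: p→y (+9), pos 1: e→p (+11), pos 2: d→m (+9), pos 3: a→l (+11) — repeating every 2. A repeating key of period 2 is used — shifts +9, +11 over and over.
Decoding atpsc: a−9=r, t−11=i, p−9=g, s−11=h, c−9=t.

right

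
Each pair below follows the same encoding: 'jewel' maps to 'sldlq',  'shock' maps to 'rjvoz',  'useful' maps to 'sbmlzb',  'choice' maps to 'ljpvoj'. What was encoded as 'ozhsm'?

The output letters match the input read backwards, each shifted +7: jewel reversed is lewej. The word is reversed, then every letter is shifted forward by 7.
Undoing it on ozhsm: shift back: o−7=h, z−7=s, h−7=a, s−7=l, m−7=f → hsalf; then reverse → flash.

flash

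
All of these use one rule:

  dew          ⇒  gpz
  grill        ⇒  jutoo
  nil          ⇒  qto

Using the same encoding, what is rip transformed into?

uts

The shift depends on letter class: consonant d→g is +3, but vowel e→p is +11. Two shifts are in play — +11 for a/e/i/o/u, +3 for every other letter.
Applying it to rip: r(cons)+3=u, i(vowel)+11=t, p(cons)+3=s.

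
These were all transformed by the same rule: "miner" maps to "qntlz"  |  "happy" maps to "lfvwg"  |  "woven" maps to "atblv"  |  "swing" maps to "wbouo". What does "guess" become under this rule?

kzkza

In miner: m→q is +4, i→n is +5, n→t is +6, e→l is +7 — the shift increases by 1 each position. The shift increases by 1 at each position, starting from +4: 4, 5, 6, ….
Applying it to guess: g+4=k, u+5=z, e+6=k, s+7=z, s+8=a.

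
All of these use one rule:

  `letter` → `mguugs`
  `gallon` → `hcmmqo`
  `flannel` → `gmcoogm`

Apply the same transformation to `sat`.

The shift depends on letter class: consonant l→m is +1, but vowel e→g is +2. Vowels shift forward by 2 and consonants shift forward by 1.
For sat: s(cons)+1=t, a(vowel)+2=c, t(cons)+1=u.

tcu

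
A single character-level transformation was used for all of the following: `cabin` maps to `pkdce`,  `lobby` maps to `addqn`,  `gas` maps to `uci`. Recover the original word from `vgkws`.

The output letters match the input read backwards, each shifted +2: cabin reversed is nibac. Read the word backwards and shift each letter +2.
Reversing it on vgkws: shift back: v−2=t, g−2=e, k−2=i, w−2=u, s−2=q → teiuq; then reverse → quiet.

quiet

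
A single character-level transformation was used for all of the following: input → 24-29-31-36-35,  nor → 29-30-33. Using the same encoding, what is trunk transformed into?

i is letter #9 and maps to 24: an offset of 15. Each letter is replaced by its alphabet position (a=1..z=26) + 15.
For trunk: t=20→35, r=18→33, u=21→36, n=14→29, k=11→26.

35-33-36-29-26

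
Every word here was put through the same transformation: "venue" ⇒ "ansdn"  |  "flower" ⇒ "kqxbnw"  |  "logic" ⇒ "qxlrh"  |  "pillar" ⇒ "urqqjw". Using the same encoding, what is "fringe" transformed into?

kwrsln

The shift depends on letter class: consonant v→a is +5, but vowel e→n is +9. Two shifts are in play — +9 for a/e/i/o/u, +5 for every other letter.
On fringe: f(cons)+5=k, r(cons)+5=w, i(vowel)+9=r, n(cons)+5=s, g(cons)+5=l, e(vowel)+9=n.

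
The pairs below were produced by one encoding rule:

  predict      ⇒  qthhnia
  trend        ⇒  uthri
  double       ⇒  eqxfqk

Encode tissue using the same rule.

ukvwzk

The shift increases by 1 at each position, starting from +1: 1, 2, 3, ….
On tissue: t+1=u, i+2=k, s+3=v, s+4=w, u+5=z, e+6=k.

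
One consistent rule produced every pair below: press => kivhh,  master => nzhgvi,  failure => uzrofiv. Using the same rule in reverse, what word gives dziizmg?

Each pair mirrors across the alphabet (p↔k, r↔i, e↔v): positions sum to 25. Each letter is replaced by its mirror in the alphabet: a↔z, b↔y, c↔x, and so on (the Atbash cipher).
Decoding dziizmg: d↔w, z↔a, i↔r, i↔r, z↔a, m↔n, g↔t.

warrant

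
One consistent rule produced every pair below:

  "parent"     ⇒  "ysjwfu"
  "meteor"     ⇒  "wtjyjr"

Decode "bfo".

The output letters match the input read backwards, each shifted +5: parent reversed is tnerap. The word is reversed, then every letter is shifted forward by 5.
Reversing it on bfo: shift back: b−5=w, f−5=a, o−5=j → waj; then reverse → jaw.

jaw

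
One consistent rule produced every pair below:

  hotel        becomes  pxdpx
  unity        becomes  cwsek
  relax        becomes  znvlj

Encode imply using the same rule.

In hotel: h→p is +8, o→x is +9, t→d is +10, e→p is +11 — the shift increases by 1 each position. The shift increases by 1 at each position, starting from +8: 8, 9, 10, ….
For imply: i+8=q, m+9=v, p+10=z, l+11=w, y+12=k.

qvzwk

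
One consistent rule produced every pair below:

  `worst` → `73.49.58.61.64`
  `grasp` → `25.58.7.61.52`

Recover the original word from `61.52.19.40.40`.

spell

w(#23)→73 and o(#15)→49: differences scale by 3, so n = 3·pos + 4. With a=1..z=26, the number is 3·pos + 4.
Reversing it on 61.52.19.40.40: 61→(61−4)÷3=19=s, 52→(52−4)÷3=16=p, 19→(19−4)÷3=5=e, 40→(40−4)÷3=12=l, 40→(40−4)÷3=12=l.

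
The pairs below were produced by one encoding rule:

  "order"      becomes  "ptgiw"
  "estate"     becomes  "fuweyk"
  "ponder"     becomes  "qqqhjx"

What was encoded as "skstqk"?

In order: o→p is +1, r→t is +2, d→g is +3, e→i is +4 — the shift increases by 1 each position. Each letter shifts forward by (position + 1), i.e. 1, 2, 3, … — the shift grows by one for each successive letter.
Decoding skstqk: s−1=r, k−2=i, s−3=p, t−4=p, q−5=l, k−6=e.

ripple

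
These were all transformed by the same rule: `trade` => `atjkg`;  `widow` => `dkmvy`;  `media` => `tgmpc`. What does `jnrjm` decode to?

Shifts by position in trade: pos 0: t→a (+7), pos 1: r→t (+2), pos 2: a→j (+9), pos 3: d→k (+7), pos 4: e→g (+2) — repeating every 3. It's a Vigenère-style cipher with numeric key [7,2,9]: position i shifts by key[i mod 3].
Undoing it on jnrjm: j−7=c, n−2=l, r−9=i, j−7=c, m−2=k.

click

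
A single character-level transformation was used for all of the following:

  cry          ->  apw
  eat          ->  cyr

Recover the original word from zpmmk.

broom

Compare letters: c→a is +24, r→p is +24, y→w is +24 — a constant shift. This is a Caesar cipher with shift 24.
Undoing it on zpmmk: z−24=b, p−24=r, m−24=o, m−24=o, k−24=m.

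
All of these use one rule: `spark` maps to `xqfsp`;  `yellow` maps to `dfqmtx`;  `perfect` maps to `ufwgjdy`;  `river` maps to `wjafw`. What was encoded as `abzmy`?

vault

A repeating key of period 2 is used — shifts +5, +1 over and over.
Undoing it on abzmy: a−5=v, b−1=a, z−5=u, m−1=l, y−5=t.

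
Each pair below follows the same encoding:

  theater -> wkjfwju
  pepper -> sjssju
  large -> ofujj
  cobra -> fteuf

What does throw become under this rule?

wkutz

Vowels shift forward by 5 and consonants shift forward by 3.
For throw: t(cons)+3=w, h(cons)+3=k, r(cons)+3=u, o(vowel)+5=t, w(cons)+3=z.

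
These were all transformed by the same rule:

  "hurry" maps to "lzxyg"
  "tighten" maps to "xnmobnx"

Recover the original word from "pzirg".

The shift increases by 1 at each position, starting from +4: 4, 5, 6, ….
Undoing it on pzirg: p−4=l, z−5=u, i−6=c, r−7=k, g−8=y.

lucky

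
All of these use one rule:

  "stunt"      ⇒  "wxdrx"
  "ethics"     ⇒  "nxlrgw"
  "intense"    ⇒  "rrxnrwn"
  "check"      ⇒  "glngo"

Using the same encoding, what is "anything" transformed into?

The shift depends on letter class: consonant s→w is +4, but vowel u→d is +9. The rule splits by letter class: vowels +9, consonants +4.
Applying it to anything: a(vowel)+9=j, n(cons)+4=r, y(cons)+4=c, t(cons)+4=x, h(cons)+4=l, i(vowel)+9=r, n(cons)+4=r, g(cons)+4=k.

jrcxlrrk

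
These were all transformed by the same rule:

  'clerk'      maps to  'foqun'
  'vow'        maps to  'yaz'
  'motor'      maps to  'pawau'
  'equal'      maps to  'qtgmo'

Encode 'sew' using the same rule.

The shift depends on letter class: consonant c→f is +3, but vowel e→q is +12. Two shifts are in play — +12 for a/e/i/o/u, +3 for every other letter.
For sew: s(cons)+3=v, e(vowel)+12=q, w(cons)+3=z.

vqz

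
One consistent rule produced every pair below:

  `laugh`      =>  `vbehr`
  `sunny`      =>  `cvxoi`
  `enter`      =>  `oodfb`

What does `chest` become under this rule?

Shifts by position in laugh: pos 0: l→v (+10), pos 1: a→b (+1), pos 2: u→e (+10), pos 3: g→h (+1) — repeating every 2. A repeating key of period 2 is used — shifts +10, +1 over and over.
Applying it to chest: c+10=m, h+1=i, e+10=o, s+1=t, t+10=d.

miotd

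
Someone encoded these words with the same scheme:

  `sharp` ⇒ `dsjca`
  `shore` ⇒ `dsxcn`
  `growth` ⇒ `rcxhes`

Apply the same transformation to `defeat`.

The shift depends on letter class: consonant s→d is +11, but vowel a→j is +9. The rule splits by letter class: vowels +9, consonants +11.
Applying it to defeat: d(cons)+11=o, e(vowel)+9=n, f(cons)+11=q, e(vowel)+9=n, a(vowel)+9=j, t(cons)+11=e.

onqnje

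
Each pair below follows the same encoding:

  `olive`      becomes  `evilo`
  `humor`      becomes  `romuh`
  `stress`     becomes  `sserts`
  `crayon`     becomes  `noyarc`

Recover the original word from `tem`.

The output letters match the input read backwards: olive reversed is evilo. It's just the letters in reverse order.
Undoing it on tem: then reverse → met.

met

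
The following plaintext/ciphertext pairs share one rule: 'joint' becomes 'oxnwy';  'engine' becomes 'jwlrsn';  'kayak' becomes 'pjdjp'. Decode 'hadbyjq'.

Shifts by position in joint: pos 0: j→o (+5), pos 1: o→x (+9), pos 2: i→n (+5), pos 3: n→w (+9) — repeating every 2. A repeating key of period 2 is used — shifts +5, +9 over and over.
Reversing it on hadbyjq: h−5=c, a−9=r, d−5=y, b−9=s, y−5=t, j−9=a, q−5=l.

crystal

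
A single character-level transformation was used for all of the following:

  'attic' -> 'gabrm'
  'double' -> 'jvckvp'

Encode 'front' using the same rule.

In attic: a→g is +6, t→a is +7, t→b is +8, i→r is +9 — the shift increases by 1 each position. Letter i (0-indexed) is shifted by i+6, so successive shifts are 6, 7, 8, ….
Applying it to front: f+6=l, r+7=y, o+8=w, n+9=w, t+10=d.

lywwd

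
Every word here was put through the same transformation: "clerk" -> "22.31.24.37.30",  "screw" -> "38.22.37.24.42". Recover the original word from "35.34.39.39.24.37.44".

pottery

c is letter #3 and maps to 22: an offset of 19. Letters become their 1-based position plus 19 (so a→20, b→21, …).
Reversing it on 35.34.39.39.24.37.44: 35→(35−19)÷1=16=p, 34→(34−19)÷1=15=o, 39→(39−19)÷1=20=t, 39→(39−19)÷1=20=t, 24→(24−19)÷1=5=e, 37→(37−19)÷1=18=r, 44→(44−19)÷1=25=y.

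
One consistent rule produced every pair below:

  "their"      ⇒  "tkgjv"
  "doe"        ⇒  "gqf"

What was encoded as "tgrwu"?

Read the word backwards and shift each letter +2.
Undoing it on tgrwu: shift back: t−2=r, g−2=e, r−2=p, w−2=u, u−2=s → repus; then reverse → super.

super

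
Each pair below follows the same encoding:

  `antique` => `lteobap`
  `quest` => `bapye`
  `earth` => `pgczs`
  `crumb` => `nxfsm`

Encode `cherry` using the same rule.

Shifts by position in antique: pos 0: a→l (+11), pos 1: n→t (+6), pos 2: t→e (+11), pos 3: i→o (+6) — repeating every 2. A repeating key of period 2 is used — shifts +11, +6 over and over.
On cherry: c+11=n, h+6=n, e+11=p, r+6=x, r+11=c, y+6=e.

nnpxce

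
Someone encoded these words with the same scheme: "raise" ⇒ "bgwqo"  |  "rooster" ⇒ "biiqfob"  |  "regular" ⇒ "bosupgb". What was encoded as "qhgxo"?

shape

r(17)→b(1) and a(0)→g(6) fit y≡15x+6 (mod 26); the inverse of 15 mod 26 is 7. Each letter's alphabet position (a=0..z=25) is mapped through 15·x+6 mod 26 — an affine cipher.
Undoing it on qhgxo: q(16)→7·(16−6)≡18=s; h(7)→7·(7−6)≡7=h; g(6)→7·(6−6)≡0=a; x(23)→7·(23−6)≡15=p; o(14)→7·(14−6)≡4=e (all mod 26).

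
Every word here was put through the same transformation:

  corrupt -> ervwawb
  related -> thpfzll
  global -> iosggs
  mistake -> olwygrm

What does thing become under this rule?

vkmsm

In corrupt: c→e is +2, o→r is +3, r→v is +4, r→w is +5 — the shift increases by 1 each position. The shift increases by 1 at each position, starting from +2: 2, 3, 4, ….
Applying it to thing: t+2=v, h+3=k, i+4=m, n+5=s, g+6=m.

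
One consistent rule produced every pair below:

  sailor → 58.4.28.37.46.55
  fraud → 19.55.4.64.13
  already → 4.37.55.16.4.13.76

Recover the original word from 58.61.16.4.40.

steam

With a=1..z=26, the number is 3·pos + 1.
Decoding 58.61.16.4.40: 58→(58−1)÷3=19=s, 61→(61−1)÷3=20=t, 16→(16−1)÷3=5=e, 4→(4−1)÷3=1=a, 40→(40−1)÷3=13=m.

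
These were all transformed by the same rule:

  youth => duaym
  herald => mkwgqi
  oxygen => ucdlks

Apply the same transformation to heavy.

mkgad

The shift depends on letter class: consonant y→d is +5, but vowel o→u is +6. Vowels shift forward by 6 and consonants shift forward by 5.
For heavy: h(cons)+5=m, e(vowel)+6=k, a(vowel)+6=g, v(cons)+5=a, y(cons)+5=d.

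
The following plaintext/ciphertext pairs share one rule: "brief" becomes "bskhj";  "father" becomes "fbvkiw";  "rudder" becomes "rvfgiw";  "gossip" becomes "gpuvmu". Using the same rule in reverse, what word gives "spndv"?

In brief: b→b is +0, r→s is +1, i→k is +2, e→h is +3 — the shift increases by 1 each position. The shift increases by 1 at each position, starting from +0: 0, 1, 2, ….
Decoding spndv: s−0=s, p−1=o, n−2=l, d−3=a, v−4=r.

solar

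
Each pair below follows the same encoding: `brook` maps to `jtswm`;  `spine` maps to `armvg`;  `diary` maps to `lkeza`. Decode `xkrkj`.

pinch

A repeating key of period 3 is used — shifts +8, +2, +4 over and over.
Reversing it on xkrkj: x−8=p, k−2=i, r−4=n, k−8=c, j−2=h.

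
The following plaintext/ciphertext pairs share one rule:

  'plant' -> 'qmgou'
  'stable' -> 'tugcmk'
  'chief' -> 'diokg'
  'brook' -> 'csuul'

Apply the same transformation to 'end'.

The shift depends on letter class: consonant p→q is +1, but vowel a→g is +6. Vowels shift forward by 6 and consonants shift forward by 1.
On end: e(vowel)+6=k, n(cons)+1=o, d(cons)+1=e.

koe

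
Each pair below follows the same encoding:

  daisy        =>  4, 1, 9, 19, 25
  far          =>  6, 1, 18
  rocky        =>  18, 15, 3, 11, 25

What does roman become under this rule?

18, 15, 13, 1, 14

Letters become their 1-indexed alphabet positions: a=1 … z=26.
On roman: r=18→18, o=15→15, m=13→13, a=1→1, n=14→14.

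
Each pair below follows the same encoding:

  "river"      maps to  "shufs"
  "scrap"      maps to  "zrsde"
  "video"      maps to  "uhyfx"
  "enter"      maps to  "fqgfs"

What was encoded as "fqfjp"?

r(17)→s(18) and i(8)→h(7) fit y≡7x+3 (mod 26); the inverse of 7 mod 26 is 15. Each letter's alphabet position (a=0..z=25) is mapped through 7·x+3 mod 26 — an affine cipher.
Decoding fqfjp: f(5)→15·(5−3)≡4=e; q(16)→15·(16−3)≡13=n; f(5)→15·(5−3)≡4=e; j(9)→15·(9−3)≡12=m; p(15)→15·(15−3)≡24=y (all mod 26).

enemy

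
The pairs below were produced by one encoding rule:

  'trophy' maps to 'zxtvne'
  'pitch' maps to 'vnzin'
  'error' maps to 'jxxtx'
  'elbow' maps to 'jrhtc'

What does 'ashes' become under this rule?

The shift depends on letter class: consonant t→z is +6, but vowel o→t is +5. Vowels shift forward by 5 and consonants shift forward by 6.
On ashes: a(vowel)+5=f, s(cons)+6=y, h(cons)+6=n, e(vowel)+5=j, s(cons)+6=y.

fynjy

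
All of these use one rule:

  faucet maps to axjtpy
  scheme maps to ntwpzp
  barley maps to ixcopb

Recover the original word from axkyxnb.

fantasy

f(5)→a(0) and a(0)→x(23) fit y≡11x+23 (mod 26); the inverse of 11 mod 26 is 19. Each letter's alphabet position (a=0..z=25) is mapped through 11·x+23 mod 26 — an affine cipher.
Decoding axkyxnb: a(0)→19·(0−23)≡5=f; x(23)→19·(23−23)≡0=a; k(10)→19·(10−23)≡13=n; y(24)→19·(24−23)≡19=t; x(23)→19·(23−23)≡0=a; n(13)→19·(13−23)≡18=s; b(1)→19·(1−23)≡24=y (all mod 26).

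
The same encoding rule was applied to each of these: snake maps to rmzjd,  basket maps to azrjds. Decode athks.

built

Compare letters: s→r is +25, n→m is +25, a→z is +25 — a constant shift. Every letter moves 25 places later in the alphabet, wrapping around z→a.
Decoding athks: a−25=b, t−25=u, h−25=i, k−25=l, s−25=t.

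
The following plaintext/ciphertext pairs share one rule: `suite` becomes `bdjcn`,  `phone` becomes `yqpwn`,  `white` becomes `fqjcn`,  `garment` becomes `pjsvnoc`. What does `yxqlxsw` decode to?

Shifts by position in suite: pos 0: s→b (+9), pos 1: u→d (+9), pos 2: i→j (+1), pos 3: t→c (+9), pos 4: e→n (+9) — repeating every 3. It's a Vigenère-style cipher with numeric key [9,9,1]: position i shifts by key[i mod 3].
Reversing it on yxqlxsw: y−9=p, x−9=o, q−1=p, l−9=c, x−9=o, s−1=r, w−9=n.

popcorn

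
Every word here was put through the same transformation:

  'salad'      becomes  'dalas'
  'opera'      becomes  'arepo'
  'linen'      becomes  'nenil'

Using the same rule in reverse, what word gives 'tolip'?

The output letters match the input read backwards: salad reversed is dalas. It's just the letters in reverse order.
Undoing it on tolip: then reverse → pilot.

pilot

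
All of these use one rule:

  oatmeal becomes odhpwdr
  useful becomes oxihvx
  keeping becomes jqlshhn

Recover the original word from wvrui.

The word is reversed, then every letter is shifted forward by 3.
Undoing it on wvrui: shift back: w−3=t, v−3=s, r−3=o, u−3=r, i−3=f → tsorf; then reverse → frost.

frost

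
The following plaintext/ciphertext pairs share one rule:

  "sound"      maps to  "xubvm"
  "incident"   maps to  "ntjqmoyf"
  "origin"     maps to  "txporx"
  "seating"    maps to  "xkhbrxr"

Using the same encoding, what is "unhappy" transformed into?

In sound: s→x is +5, o→u is +6, u→b is +7, n→v is +8 — the shift increases by 1 each position. The shift increases by 1 at each position, starting from +5: 5, 6, 7, ….
On unhappy: u+5=z, n+6=t, h+7=o, a+8=i, p+9=y, p+10=z, y+11=j.

ztoiyzj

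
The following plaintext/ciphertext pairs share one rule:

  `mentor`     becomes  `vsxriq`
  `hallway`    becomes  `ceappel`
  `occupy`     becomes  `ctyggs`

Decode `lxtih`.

depth

The output letters match the input read backwards, each shifted +4: mentor reversed is rotnem. Read the word backwards and shift each letter +4.
Decoding lxtih: shift back: l−4=h, x−4=t, t−4=p, i−4=e, h−4=d → htped; then reverse → depth.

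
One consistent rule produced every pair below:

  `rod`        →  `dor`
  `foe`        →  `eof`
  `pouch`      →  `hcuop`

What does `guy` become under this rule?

yug

The output letters match the input read backwards: rod reversed is dor. The word is simply reversed.
Applying it to guy: reverse → yug.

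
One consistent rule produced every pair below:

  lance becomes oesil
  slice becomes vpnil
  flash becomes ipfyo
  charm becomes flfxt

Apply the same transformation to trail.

wvfos

In lance: l→o is +3, a→e is +4, n→s is +5, c→i is +6 — the shift increases by 1 each position. The shift increases by 1 at each position, starting from +3: 3, 4, 5, ….
For trail: t+3=w, r+4=v, a+5=f, i+6=o, l+7=s.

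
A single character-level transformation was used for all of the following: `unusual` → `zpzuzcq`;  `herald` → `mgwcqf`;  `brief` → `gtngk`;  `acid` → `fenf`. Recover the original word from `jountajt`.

Shifts by position in unusual: pos 0: u→z (+5), pos 1: n→p (+2), pos 2: u→z (+5), pos 3: s→u (+2) — repeating every 2. It's a Vigenère-style cipher with numeric key [5,2]: position i shifts by key[i mod 2].
Undoing it on jountajt: j−5=e, o−2=m, u−5=p, n−2=l, t−5=o, a−2=y, j−5=e, t−2=r.

employer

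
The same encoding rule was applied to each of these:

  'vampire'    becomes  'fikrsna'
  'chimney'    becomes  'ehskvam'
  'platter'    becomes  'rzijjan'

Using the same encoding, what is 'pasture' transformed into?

v(21)→f(5) and a(0)→i(8) fit y≡11x+8 (mod 26); the inverse of 11 mod 26 is 19. This is an affine cipher: with a=0,…,z=25, each position x becomes (11x+8) mod 26.
On pasture: p(15)→11·15+8≡17=r; a(0)→11·0+8≡8=i; s(18)→11·18+8≡24=y; t(19)→11·19+8≡9=j; u(20)→11·20+8≡20=u; r(17)→11·17+8≡13=n; e(4)→11·4+8≡0=a (all mod 26).

riyjuna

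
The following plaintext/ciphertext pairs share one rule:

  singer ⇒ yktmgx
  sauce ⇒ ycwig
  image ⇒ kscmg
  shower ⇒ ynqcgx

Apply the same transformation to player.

vrcegx

Vowels shift forward by 2 and consonants shift forward by 6.
Applying it to player: p(cons)+6=v, l(cons)+6=r, a(vowel)+2=c, y(cons)+6=e, e(vowel)+2=g, r(cons)+6=x.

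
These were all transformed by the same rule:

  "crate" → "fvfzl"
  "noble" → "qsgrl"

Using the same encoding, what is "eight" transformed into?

hmlna

In crate: c→f is +3, r→v is +4, a→f is +5, t→z is +6 — the shift increases by 1 each position. Each letter shifts forward by (position + 3), i.e. 3, 4, 5, … — the shift grows by one for each successive letter.
On eight: e+3=h, i+4=m, g+5=l, h+6=n, t+7=a.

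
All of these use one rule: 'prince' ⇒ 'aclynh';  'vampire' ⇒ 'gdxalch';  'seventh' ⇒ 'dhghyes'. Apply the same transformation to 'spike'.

dalvh

The shift depends on letter class: consonant p→a is +11, but vowel i→l is +3. Two shifts are in play — +3 for a/e/i/o/u, +11 for every other letter.
For spike: s(cons)+11=d, p(cons)+11=a, i(vowel)+3=l, k(cons)+11=v, e(vowel)+3=h.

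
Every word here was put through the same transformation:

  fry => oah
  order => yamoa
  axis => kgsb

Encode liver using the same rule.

useoa

The shift depends on letter class: consonant f→o is +9, but vowel o→y is +10. The rule splits by letter class: vowels +10, consonants +9.
Applying it to liver: l(cons)+9=u, i(vowel)+10=s, v(cons)+9=e, e(vowel)+10=o, r(cons)+9=a.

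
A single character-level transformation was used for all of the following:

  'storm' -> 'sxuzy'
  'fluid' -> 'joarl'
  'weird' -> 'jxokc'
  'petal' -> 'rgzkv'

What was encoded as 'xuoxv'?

prior

The output letters match the input read backwards, each shifted +6: storm reversed is mrots. Read the word backwards and shift each letter +6.
Reversing it on xuoxv: shift back: x−6=r, u−6=o, o−6=i, x−6=r, v−6=p → roirp; then reverse → prior.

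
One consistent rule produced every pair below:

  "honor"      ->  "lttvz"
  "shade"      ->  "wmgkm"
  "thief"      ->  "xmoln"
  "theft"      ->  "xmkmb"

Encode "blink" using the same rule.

Each letter shifts forward by (position + 4), i.e. 4, 5, 6, … — the shift grows by one for each successive letter.
For blink: b+4=f, l+5=q, i+6=o, n+7=u, k+8=s.

fqous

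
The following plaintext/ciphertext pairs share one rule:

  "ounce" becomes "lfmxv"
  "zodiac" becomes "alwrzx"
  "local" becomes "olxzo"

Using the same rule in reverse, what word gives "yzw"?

bad

Each pair mirrors across the alphabet (o↔l, u↔f, n↔m): positions sum to 25. This is the alphabet-reversal cipher (Atbash): a becomes z, b becomes y, etc.
Decoding yzw: y↔b, z↔a, w↔d.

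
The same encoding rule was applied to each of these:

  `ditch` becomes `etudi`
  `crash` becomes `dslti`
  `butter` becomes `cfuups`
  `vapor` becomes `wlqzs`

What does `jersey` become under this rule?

The shift depends on letter class: consonant d→e is +1, but vowel i→t is +11. The rule splits by letter class: vowels +11, consonants +1.
Applying it to jersey: j(cons)+1=k, e(vowel)+11=p, r(cons)+1=s, s(cons)+1=t, e(vowel)+11=p, y(cons)+1=z.

kpstpz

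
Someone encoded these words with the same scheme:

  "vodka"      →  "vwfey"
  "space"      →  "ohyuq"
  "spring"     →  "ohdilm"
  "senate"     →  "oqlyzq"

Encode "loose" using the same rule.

v(21)→v(21) and o(14)→w(22) fit y≡11x+24 (mod 26); the inverse of 11 mod 26 is 19. Each letter's alphabet position (a=0..z=25) is mapped through 11·x+24 mod 26 — an affine cipher.
For loose: l(11)→11·11+24≡15=p; o(14)→11·14+24≡22=w; o(14)→11·14+24≡22=w; s(18)→11·18+24≡14=o; e(4)→11·4+24≡16=q (all mod 26).

pwwoq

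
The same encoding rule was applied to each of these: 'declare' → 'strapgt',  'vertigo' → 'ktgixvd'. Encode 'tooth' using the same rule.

iddiw

This is a Caesar cipher with shift 15.
For tooth: t+15=i, o+15=d, o+15=d, t+15=i, h+15=w.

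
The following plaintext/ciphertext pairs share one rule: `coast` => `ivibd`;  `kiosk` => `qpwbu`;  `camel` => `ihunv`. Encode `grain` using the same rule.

myirx

In coast: c→i is +6, o→v is +7, a→i is +8, s→b is +9 — the shift increases by 1 each position. Letter i (0-indexed) is shifted by i+6, so successive shifts are 6, 7, 8, ….
Applying it to grain: g+6=m, r+7=y, a+8=i, i+9=r, n+10=x.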